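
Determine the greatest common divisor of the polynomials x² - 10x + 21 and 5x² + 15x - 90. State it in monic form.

Euclidean algorithm in ℚ[x]:
  x² - 10x + 21 = (1/5)(5x² + 15x - 90) + (-13x + 39)
  5x² + 15x - 90 = (-(5/13)x - 30/13)(-13x + 39) + (0)
Last nonzero remainder: -13x + 39. Dividing through by -13 gives the monic gcd x - 3.

x - 3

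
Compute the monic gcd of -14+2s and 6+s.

Repeated division with remainder:
  2s-14 = (2)(s+6) + (-26)
  s+6 = (-(1/26)s-3/13)(-26) + (0)
The last nonzero remainder is the constant -26, so the polynomials are coprime and gcd = 1.

1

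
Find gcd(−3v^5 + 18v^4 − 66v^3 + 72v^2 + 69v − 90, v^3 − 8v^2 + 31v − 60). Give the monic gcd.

v^2 − 4v + 15

By polynomial division,
  −3v^5 + 18v^4 − 66v^3 + 72v^2 + 69v − 90 = (−3v^2 − 6v − 21)(v^3 − 8v^2 + 31v − 60) + (−90v^2 + 360v − 1350)
  v^3 − 8v^2 + 31v − 60 = (−(1/90)v + 2/45)(−90v^2 + 360v − 1350) + (0)
Last nonzero remainder: −90v^2 + 360v − 1350. Dividing through by −90 gives the monic gcd v^2 − 4v + 15.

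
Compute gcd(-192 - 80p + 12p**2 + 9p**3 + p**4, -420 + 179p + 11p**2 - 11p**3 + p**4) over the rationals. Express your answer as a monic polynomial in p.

-12 + p + p**2

Apply the Euclidean algorithm:
  p**4 + 9p**3 + 12p**2 - 80p - 192 = (p**4 - 11p**3 + 11p**2 + 179p - 420) + (20p**3 + p**2 - 259p + 228)
  p**4 - 11p**3 + 11p**2 + 179p - 420 = ((1/20)p - 221/400)(20p**3 + p**2 - 259p + 228) + ((9801/400)p**2 + (9801/400)p - 29403/100)
  20p**3 + p**2 - 259p + 228 = ((8000/9801)p - 7600/9801)((9801/400)p**2 + (9801/400)p - 29403/100) + (0)
Last nonzero remainder: (9801/400)p**2 + (9801/400)p - 29403/100. Dividing through by 9801/400 gives the monic gcd p**2 + p - 12.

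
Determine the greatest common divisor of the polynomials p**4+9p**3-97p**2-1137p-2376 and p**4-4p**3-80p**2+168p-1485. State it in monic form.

p**2-2p-99

Repeated division with remainder:
  p**4+9p**3-97p**2-1137p-2376 = (p**4-4p**3-80p**2+168p-1485) + (13p**3-17p**2-1305p-891)
  p**4-4p**3-80p**2+168p-1485 = ((1/13)p-35/169)(13p**3-17p**2-1305p-891) + ((2850/169)p**2-(5700/169)p-282150/169)
  13p**3-17p**2-1305p-891 = ((2197/2850)p+507/950)((2850/169)p**2-(5700/169)p-282150/169) + (0)
Last nonzero remainder: (2850/169)p**2-(5700/169)p-282150/169. Dividing through by 2850/169 gives the monic gcd p**2-2p-99.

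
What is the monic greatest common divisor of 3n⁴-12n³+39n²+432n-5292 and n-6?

n-6

By polynomial division,
  3n⁴-12n³+39n²+432n-5292 = (3n³+6n²+75n+882)(n-6) + (0)
The last nonzero remainder n-6 is already monic.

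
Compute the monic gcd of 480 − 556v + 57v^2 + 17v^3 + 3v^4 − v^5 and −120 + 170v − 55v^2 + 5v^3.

4 − 5v + v^2

Repeated division with remainder:
  −v^5 + 3v^4 + 17v^3 + 57v^2 − 556v + 480 = (−(1/5)v^2 − (8/5)v − 37/5)(5v^3 − 55v^2 + 170v − 120) + (−102v^2 + 510v − 408)
  5v^3 − 55v^2 + 170v − 120 = (−(5/102)v + 5/17)(−102v^2 + 510v − 408) + (0)
Last nonzero remainder: −102v^2 + 510v − 408. Dividing through by −102 gives the monic gcd v^2 − 5v + 4.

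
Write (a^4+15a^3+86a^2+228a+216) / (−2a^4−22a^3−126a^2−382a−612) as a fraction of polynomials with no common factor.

By polynomial division,
  a^4+15a^3+86a^2+228a+216 = (−1/2)(−2a^4−22a^3−126a^2−382a−612) + (4a^3+23a^2+37a−90)
  −2a^4−22a^3−126a^2−382a−612 = (−(1/2)a−21/8)(4a^3+23a^2+37a−90) + (−(377/8)a^2−(2639/8)a−3393/4)
  4a^3+23a^2+37a−90 = (−(32/377)a+40/377)(−(377/8)a^2−(2639/8)a−3393/4) + (0)
Last nonzero remainder: −(377/8)a^2−(2639/8)a−3393/4. Dividing through by −377/8 gives the monic gcd a^2+7a+18.
Cancel a^2+7a+18 from numerator and denominator to get the reduced form.

(−a^2−8a−12)/(2a^2+8a+34)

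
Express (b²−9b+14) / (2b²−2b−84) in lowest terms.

(b−2)/(2b+12)

Repeated division with remainder:
  b²−9b+14 = (1/2)(2b²−2b−84) + (−8b+56)
  2b²−2b−84 = (−(1/4)b−3/2)(−8b+56) + (0)
Last nonzero remainder: −8b+56. Dividing through by −8 gives the monic gcd b−7.
Cancel b−7 from numerator and denominator to get the reduced form.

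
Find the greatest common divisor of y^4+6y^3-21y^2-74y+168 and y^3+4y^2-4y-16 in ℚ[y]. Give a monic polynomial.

By polynomial division,
  y^4+6y^3-21y^2-74y+168 = (y+2)(y^3+4y^2-4y-16) + (-25y^2-50y+200)
  y^3+4y^2-4y-16 = (-(1/25)y-2/25)(-25y^2-50y+200) + (0)
Last nonzero remainder: -25y^2-50y+200. Dividing through by -25 gives the monic gcd y^2+2y-8.

y^2+2y-8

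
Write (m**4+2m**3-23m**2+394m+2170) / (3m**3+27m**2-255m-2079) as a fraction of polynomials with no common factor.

(m**3-5m**2+12m+310)/(3m**2+6m-297)

Euclidean algorithm in ℚ[m]:
  m**4+2m**3-23m**2+394m+2170 = ((1/3)m-7/3)(3m**3+27m**2-255m-2079) + (125m**2+492m-2681)
  3m**3+27m**2-255m-2079 = ((3/125)m+1899/15625)(125m**2+492m-2681) + (-(3913308/15625)m-27393156/15625)
  125m**2+492m-2681 = (-(1953125/3913308)m+5984375/3913308)(-(3913308/15625)m-27393156/15625) + (0)
Last nonzero remainder: -(3913308/15625)m-27393156/15625. Dividing through by -3913308/15625 gives the monic gcd m+7.
Cancel m+7 from numerator and denominator to get the reduced form.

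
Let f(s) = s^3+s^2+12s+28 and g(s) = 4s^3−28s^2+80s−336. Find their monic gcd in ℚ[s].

s^2−s+14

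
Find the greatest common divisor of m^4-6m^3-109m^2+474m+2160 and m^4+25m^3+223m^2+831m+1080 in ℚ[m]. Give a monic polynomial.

Repeated division with remainder:
  m^4-6m^3-109m^2+474m+2160 = (m^4+25m^3+223m^2+831m+1080) + (-31m^3-332m^2-357m+1080)
  m^4+25m^3+223m^2+831m+1080 = (-(1/31)m-443/961)(-31m^3-332m^2-357m+1080) + ((56160/961)m^2+(673920/961)m+1516320/961)
  -31m^3-332m^2-357m+1080 = (-(29791/56160)m+961/1404)((56160/961)m^2+(673920/961)m+1516320/961) + (0)
Last nonzero remainder: (56160/961)m^2+(673920/961)m+1516320/961. Dividing through by 56160/961 gives the monic gcd m^2+12m+27.

m^2+12m+27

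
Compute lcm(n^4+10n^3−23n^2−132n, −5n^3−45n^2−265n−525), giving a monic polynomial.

n^6+16n^5+72n^4+80n^3−1597n^2−4620n

By polynomial division,
  n^4+10n^3−23n^2−132n = (−(1/5)n−1/5)(−5n^3−45n^2−265n−525) + (−85n^2−290n−105)
  −5n^3−45n^2−265n−525 = ((1/17)n+95/289)(−85n^2−290n−105) + (−(47250/289)n−141750/289)
  −85n^2−290n−105 = ((4913/9450)n+289/1350)(−(47250/289)n−141750/289) + (0)
Last nonzero remainder: −(47250/289)n−141750/289. Dividing through by −47250/289 gives the monic gcd n+3.
Then lcm(f, g) = f·g / gcd(f, g); expanding and making the result monic gives the answer.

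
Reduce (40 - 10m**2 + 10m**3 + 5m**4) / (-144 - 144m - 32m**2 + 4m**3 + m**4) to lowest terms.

By polynomial division,
  5m**4 + 10m**3 - 10m**2 + 40 = (5)(m**4 + 4m**3 - 32m**2 - 144m - 144) + (-10m**3 + 150m**2 + 720m + 760)
  m**4 + 4m**3 - 32m**2 - 144m - 144 = (-(1/10)m - 19/10)(-10m**3 + 150m**2 + 720m + 760) + (325m**2 + 1300m + 1300)
  -10m**3 + 150m**2 + 720m + 760 = (-(2/65)m + 38/65)(325m**2 + 1300m + 1300) + (0)
Last nonzero remainder: 325m**2 + 1300m + 1300. Dividing through by 325 gives the monic gcd m**2 + 4m + 4.
Cancel m**2 + 4m + 4 from numerator and denominator to get the reduced form.

(10 - 10m + 5m**2)/(-36 + m**2)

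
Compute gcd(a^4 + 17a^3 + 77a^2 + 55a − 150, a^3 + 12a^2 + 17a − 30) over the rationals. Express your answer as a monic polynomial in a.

a^3 + 12a^2 + 17a − 30

Euclidean algorithm in ℚ[a]:
  a^4 + 17a^3 + 77a^2 + 55a − 150 = (a + 5)(a^3 + 12a^2 + 17a − 30) + (0)
The last nonzero remainder a^3 + 12a^2 + 17a − 30 is already monic.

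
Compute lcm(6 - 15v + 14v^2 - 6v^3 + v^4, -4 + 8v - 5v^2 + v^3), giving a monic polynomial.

Repeated division with remainder:
  v^4 - 6v^3 + 14v^2 - 15v + 6 = (v - 1)(v^3 - 5v^2 + 8v - 4) + (v^2 - 3v + 2)
  v^3 - 5v^2 + 8v - 4 = (v - 2)(v^2 - 3v + 2) + (0)
The last nonzero remainder v^2 - 3v + 2 is already monic.
Then lcm(f, g) = f·g / gcd(f, g); expanding and making the result monic gives the answer.

-12 + 36v - 43v^2 + 26v^3 - 8v^4 + v^5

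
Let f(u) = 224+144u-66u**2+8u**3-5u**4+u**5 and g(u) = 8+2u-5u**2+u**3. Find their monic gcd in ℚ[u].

-4-3u+u**2

Euclidean algorithm in ℚ[u]:
  u**5-5u**4+8u**3-66u**2+144u+224 = (u**2+6)(u**3-5u**2+2u+8) + (-44u**2+132u+176)
  u**3-5u**2+2u+8 = (-(1/44)u+1/22)(-44u**2+132u+176) + (0)
Last nonzero remainder: -44u**2+132u+176. Dividing through by -44 gives the monic gcd u**2-3u-4.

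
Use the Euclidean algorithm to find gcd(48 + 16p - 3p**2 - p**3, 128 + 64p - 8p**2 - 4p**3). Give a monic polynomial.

-16 + p**2

Euclidean algorithm in ℚ[p]:
  -p**3 - 3p**2 + 16p + 48 = (1/4)(-4p**3 - 8p**2 + 64p + 128) + (-p**2 + 16)
  -4p**3 - 8p**2 + 64p + 128 = (4p + 8)(-p**2 + 16) + (0)
Last nonzero remainder: -p**2 + 16. Dividing through by -1 gives the monic gcd p**2 - 16.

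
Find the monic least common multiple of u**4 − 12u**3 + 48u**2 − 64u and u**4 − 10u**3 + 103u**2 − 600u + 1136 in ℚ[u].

u**6 − 14u**5 + 143u**4 − 1012u**3 + 3536u**2 − 4544u

Euclidean algorithm in ℚ[u]:
  u**4 − 12u**3 + 48u**2 − 64u = (u**4 − 10u**3 + 103u**2 − 600u + 1136) + (−2u**3 − 55u**2 + 536u − 1136)
  u**4 − 10u**3 + 103u**2 − 600u + 1136 = (−(1/2)u + 75/4)(−2u**3 − 55u**2 + 536u − 1136) + ((5609/4)u**2 − 11218u + 22436)
  −2u**3 − 55u**2 + 536u − 1136 = (−(8/5609)u − 4/79)((5609/4)u**2 − 11218u + 22436) + (0)
Last nonzero remainder: (5609/4)u**2 − 11218u + 22436. Dividing through by 5609/4 gives the monic gcd u**2 − 8u + 16.
Then lcm(f, g) = f·g / gcd(f, g); expanding and making the result monic gives the answer.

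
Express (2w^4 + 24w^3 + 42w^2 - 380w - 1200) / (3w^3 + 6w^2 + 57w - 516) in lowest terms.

(2w^3 + 32w^2 + 170w + 300)/(3w^2 + 18w + 129)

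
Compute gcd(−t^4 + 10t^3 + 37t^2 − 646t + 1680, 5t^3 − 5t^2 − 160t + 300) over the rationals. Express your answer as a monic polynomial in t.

By polynomial division,
  −t^4 + 10t^3 + 37t^2 − 646t + 1680 = (−(1/5)t + 9/5)(5t^3 − 5t^2 − 160t + 300) + (14t^2 − 298t + 1140)
  5t^3 − 5t^2 − 160t + 300 = ((5/14)t + 355/49)(14t^2 − 298t + 1140) + ((78000/49)t − 390000/49)
  14t^2 − 298t + 1140 = ((343/39000)t − 931/6500)((78000/49)t − 390000/49) + (0)
Last nonzero remainder: (78000/49)t − 390000/49. Dividing through by 78000/49 gives the monic gcd t − 5.

t − 5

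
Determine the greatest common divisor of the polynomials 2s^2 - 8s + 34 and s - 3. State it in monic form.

1

By polynomial division,
  2s^2 - 8s + 34 = (2s - 2)(s - 3) + (28)
  s - 3 = ((1/28)s - 3/28)(28) + (0)
The last nonzero remainder is the constant 28, so the polynomials are coprime and gcd = 1.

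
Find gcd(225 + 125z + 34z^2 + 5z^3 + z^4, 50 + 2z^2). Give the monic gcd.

Euclidean algorithm in ℚ[z]:
  z^4 + 5z^3 + 34z^2 + 125z + 225 = ((1/2)z^2 + (5/2)z + 9/2)(2z^2 + 50) + (0)
Last nonzero remainder: 2z^2 + 50. Dividing through by 2 gives the monic gcd z^2 + 25.

25 + z^2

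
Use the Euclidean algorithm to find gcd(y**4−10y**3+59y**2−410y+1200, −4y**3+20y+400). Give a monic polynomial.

By polynomial division,
  y**4−10y**3+59y**2−410y+1200 = (−(1/4)y+5/2)(−4y**3+20y+400) + (64y**2−360y+200)
  −4y**3+20y+400 = (−(1/16)y−45/128)(64y**2−360y+200) + (−(1505/16)y+7525/16)
  64y**2−360y+200 = (−(1024/1505)y+128/301)(−(1505/16)y+7525/16) + (0)
Last nonzero remainder: −(1505/16)y+7525/16. Dividing through by −1505/16 gives the monic gcd y−5.

y−5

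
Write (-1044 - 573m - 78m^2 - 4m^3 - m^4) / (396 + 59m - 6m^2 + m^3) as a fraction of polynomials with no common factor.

By polynomial division,
  -m^4 - 4m^3 - 78m^2 - 573m - 1044 = (-m - 10)(m^3 - 6m^2 + 59m + 396) + (-79m^2 + 413m + 2916)
  m^3 - 6m^2 + 59m + 396 = (-(1/79)m + 61/6241)(-79m^2 + 413m + 2916) + ((573390/6241)m + 2293560/6241)
  -79m^2 + 413m + 2916 = (-(493039/573390)m + 505521/63710)((573390/6241)m + 2293560/6241) + (0)
Last nonzero remainder: (573390/6241)m + 2293560/6241. Dividing through by 573390/6241 gives the monic gcd m + 4.
Cancel m + 4 from numerator and denominator to get the reduced form.

(-261 - 78m - m^3)/(99 - 10m + m^2)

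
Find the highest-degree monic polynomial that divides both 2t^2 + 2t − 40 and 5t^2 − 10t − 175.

t + 5

Repeated division with remainder:
  2t^2 + 2t − 40 = (2/5)(5t^2 − 10t − 175) + (6t + 30)
  5t^2 − 10t − 175 = ((5/6)t − 35/6)(6t + 30) + (0)
Last nonzero remainder: 6t + 30. Dividing through by 6 gives the monic gcd t + 5.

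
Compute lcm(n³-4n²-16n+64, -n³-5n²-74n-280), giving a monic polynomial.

n⁵-3n⁴+50n³-232n²-1056n+4480

By polynomial division,
  n³-4n²-16n+64 = (-1)(-n³-5n²-74n-280) + (-9n²-90n-216)
  -n³-5n²-74n-280 = ((1/9)n-5/9)(-9n²-90n-216) + (-100n-400)
  -9n²-90n-216 = ((9/100)n+27/50)(-100n-400) + (0)
Last nonzero remainder: -100n-400. Dividing through by -100 gives the monic gcd n+4.
Then lcm(f, g) = f·g / gcd(f, g); expanding and making the result monic gives the answer.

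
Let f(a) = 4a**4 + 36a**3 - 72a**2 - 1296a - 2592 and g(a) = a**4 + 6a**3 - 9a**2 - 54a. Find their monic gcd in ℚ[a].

a**2 + 9a + 18

Repeated division with remainder:
  4a**4 + 36a**3 - 72a**2 - 1296a - 2592 = (4)(a**4 + 6a**3 - 9a**2 - 54a) + (12a**3 - 36a**2 - 1080a - 2592)
  a**4 + 6a**3 - 9a**2 - 54a = ((1/12)a + 3/4)(12a**3 - 36a**2 - 1080a - 2592) + (108a**2 + 972a + 1944)
  12a**3 - 36a**2 - 1080a - 2592 = ((1/9)a - 4/3)(108a**2 + 972a + 1944) + (0)
Last nonzero remainder: 108a**2 + 972a + 1944. Dividing through by 108 gives the monic gcd a**2 + 9a + 18.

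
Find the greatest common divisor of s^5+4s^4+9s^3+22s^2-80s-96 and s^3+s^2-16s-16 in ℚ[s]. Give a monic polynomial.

Euclidean algorithm in ℚ[s]:
  s^5+4s^4+9s^3+22s^2-80s-96 = (s^2+3s+22)(s^3+s^2-16s-16) + (64s^2+320s+256)
  s^3+s^2-16s-16 = ((1/64)s-1/16)(64s^2+320s+256) + (0)
Last nonzero remainder: 64s^2+320s+256. Dividing through by 64 gives the monic gcd s^2+5s+4.

s^2+5s+4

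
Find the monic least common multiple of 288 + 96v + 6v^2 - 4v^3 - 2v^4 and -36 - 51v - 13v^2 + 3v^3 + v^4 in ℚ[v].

-432 - 720v - 345v^2 - 54v^3 + 8v^4 + 6v^5 + v^6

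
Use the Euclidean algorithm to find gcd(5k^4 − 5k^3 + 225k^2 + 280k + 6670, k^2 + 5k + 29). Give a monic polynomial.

k^2 + 5k + 29

Euclidean algorithm in ℚ[k]:
  5k^4 − 5k^3 + 225k^2 + 280k + 6670 = (5k^2 − 30k + 230)(k^2 + 5k + 29) + (0)
The last nonzero remainder k^2 + 5k + 29 is already monic.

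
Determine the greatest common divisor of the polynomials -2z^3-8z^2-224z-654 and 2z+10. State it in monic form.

1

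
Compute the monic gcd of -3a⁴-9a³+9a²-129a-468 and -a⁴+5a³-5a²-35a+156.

Euclidean algorithm in ℚ[a]:
  -3a⁴-9a³+9a²-129a-468 = (3)(-a⁴+5a³-5a²-35a+156) + (-24a³+24a²-24a-936)
  -a⁴+5a³-5a²-35a+156 = ((1/24)a-1/6)(-24a³+24a²-24a-936) + (0)
Last nonzero remainder: -24a³+24a²-24a-936. Dividing through by -24 gives the monic gcd a³-a²+a+39.

a³-a²+a+39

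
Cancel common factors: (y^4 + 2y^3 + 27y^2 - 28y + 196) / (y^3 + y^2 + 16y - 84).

Euclidean algorithm in ℚ[y]:
  y^4 + 2y^3 + 27y^2 - 28y + 196 = (y + 1)(y^3 + y^2 + 16y - 84) + (10y^2 + 40y + 280)
  y^3 + y^2 + 16y - 84 = ((1/10)y - 3/10)(10y^2 + 40y + 280) + (0)
Last nonzero remainder: 10y^2 + 40y + 280. Dividing through by 10 gives the monic gcd y^2 + 4y + 28.
Cancel y^2 + 4y + 28 from numerator and denominator to get the reduced form.

(y^2 - 2y + 7)/(y - 3)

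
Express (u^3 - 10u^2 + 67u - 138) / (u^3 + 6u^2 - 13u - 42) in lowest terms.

(u^2 - 7u + 46)/(u^2 + 9u + 14)

Apply the Euclidean algorithm:
  u^3 - 10u^2 + 67u - 138 = (u^3 + 6u^2 - 13u - 42) + (-16u^2 + 80u - 96)
  u^3 + 6u^2 - 13u - 42 = (-(1/16)u - 11/16)(-16u^2 + 80u - 96) + (36u - 108)
  -16u^2 + 80u - 96 = (-(4/9)u + 8/9)(36u - 108) + (0)
Last nonzero remainder: 36u - 108. Dividing through by 36 gives the monic gcd u - 3.
Cancel u - 3 from numerator and denominator to get the reduced form.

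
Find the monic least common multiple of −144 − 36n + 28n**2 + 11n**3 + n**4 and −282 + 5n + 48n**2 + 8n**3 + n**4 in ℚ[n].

Apply the Euclidean algorithm:
  n**4 + 11n**3 + 28n**2 − 36n − 144 = (n**4 + 8n**3 + 48n**2 + 5n − 282) + (3n**3 − 20n**2 − 41n + 138)
  n**4 + 8n**3 + 48n**2 + 5n − 282 = ((1/3)n + 44/9)(3n**3 − 20n**2 − 41n + 138) + ((1435/9)n**2 + (1435/9)n − 2870/3)
  3n**3 − 20n**2 − 41n + 138 = ((27/1435)n − 207/1435)((1435/9)n**2 + (1435/9)n − 2870/3) + (0)
Last nonzero remainder: (1435/9)n**2 + (1435/9)n − 2870/3. Dividing through by 1435/9 gives the monic gcd n**2 + n − 6.
Then lcm(f, g) = f·g / gcd(f, g); expanding and making the result monic gives the answer.

−6768 − 2700n + 920n**2 + 677n**3 + 152n**4 + 18n**5 + n**6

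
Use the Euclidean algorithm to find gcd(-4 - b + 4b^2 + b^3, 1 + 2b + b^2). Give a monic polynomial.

By polynomial division,
  b^3 + 4b^2 - b - 4 = (b + 2)(b^2 + 2b + 1) + (-6b - 6)
  b^2 + 2b + 1 = (-(1/6)b - 1/6)(-6b - 6) + (0)
Last nonzero remainder: -6b - 6. Dividing through by -6 gives the monic gcd b + 1.

1 + b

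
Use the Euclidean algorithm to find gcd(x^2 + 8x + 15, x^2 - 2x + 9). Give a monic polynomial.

1

Euclidean algorithm in ℚ[x]:
  x^2 + 8x + 15 = (x^2 - 2x + 9) + (10x + 6)
  x^2 - 2x + 9 = ((1/10)x - 13/50)(10x + 6) + (264/25)
  10x + 6 = ((125/132)x + 25/44)(264/25) + (0)
The last nonzero remainder is the constant 264/25, so the polynomials are coprime and gcd = 1.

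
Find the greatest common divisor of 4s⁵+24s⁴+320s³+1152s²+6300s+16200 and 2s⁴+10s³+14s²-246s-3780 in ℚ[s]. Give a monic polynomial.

Euclidean algorithm in ℚ[s]:
  4s⁵+24s⁴+320s³+1152s²+6300s+16200 = (2s+2)(2s⁴+10s³+14s²-246s-3780) + (272s³+1616s²+14352s+23760)
  2s⁴+10s³+14s²-246s-3780 = ((1/136)s-2/289)(272s³+1616s²+14352s+23760) + (-(23220/289)s²-(92880/289)s-1044900/289)
  272s³+1616s²+14352s+23760 = (-(19652/5805)s-12716/1935)(-(23220/289)s²-(92880/289)s-1044900/289) + (0)
Last nonzero remainder: -(23220/289)s²-(92880/289)s-1044900/289. Dividing through by -23220/289 gives the monic gcd s²+4s+45.

s²+4s+45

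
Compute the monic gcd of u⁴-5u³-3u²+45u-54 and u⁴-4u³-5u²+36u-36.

Apply the Euclidean algorithm:
  u⁴-5u³-3u²+45u-54 = (u⁴-4u³-5u²+36u-36) + (-u³+2u²+9u-18)
  u⁴-4u³-5u²+36u-36 = (-u+2)(-u³+2u²+9u-18) + (0)
Last nonzero remainder: -u³+2u²+9u-18. Dividing through by -1 gives the monic gcd u³-2u²-9u+18.

u³-2u²-9u+18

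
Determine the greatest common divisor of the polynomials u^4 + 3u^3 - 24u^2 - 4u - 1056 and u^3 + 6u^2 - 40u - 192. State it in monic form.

u^2 + 2u - 48

Euclidean algorithm in ℚ[u]:
  u^4 + 3u^3 - 24u^2 - 4u - 1056 = (u - 3)(u^3 + 6u^2 - 40u - 192) + (34u^2 + 68u - 1632)
  u^3 + 6u^2 - 40u - 192 = ((1/34)u + 2/17)(34u^2 + 68u - 1632) + (0)
Last nonzero remainder: 34u^2 + 68u - 1632. Dividing through by 34 gives the monic gcd u^2 + 2u - 48.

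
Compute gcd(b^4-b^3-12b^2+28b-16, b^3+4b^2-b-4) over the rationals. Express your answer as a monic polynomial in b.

b^2+3b-4

By polynomial division,
  b^4-b^3-12b^2+28b-16 = (b-5)(b^3+4b^2-b-4) + (9b^2+27b-36)
  b^3+4b^2-b-4 = ((1/9)b+1/9)(9b^2+27b-36) + (0)
Last nonzero remainder: 9b^2+27b-36. Dividing through by 9 gives the monic gcd b^2+3b-4.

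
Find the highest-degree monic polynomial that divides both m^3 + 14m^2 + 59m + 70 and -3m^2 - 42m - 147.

Repeated division with remainder:
  m^3 + 14m^2 + 59m + 70 = (-(1/3)m)(-3m^2 - 42m - 147) + (10m + 70)
  -3m^2 - 42m - 147 = (-(3/10)m - 21/10)(10m + 70) + (0)
Last nonzero remainder: 10m + 70. Dividing through by 10 gives the monic gcd m + 7.

m + 7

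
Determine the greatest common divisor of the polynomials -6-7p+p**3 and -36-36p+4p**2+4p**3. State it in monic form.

Apply the Euclidean algorithm:
  p**3-7p-6 = (1/4)(4p**3+4p**2-36p-36) + (-p**2+2p+3)
  4p**3+4p**2-36p-36 = (-4p-12)(-p**2+2p+3) + (0)
Last nonzero remainder: -p**2+2p+3. Dividing through by -1 gives the monic gcd p**2-2p-3.

-3-2p+p**2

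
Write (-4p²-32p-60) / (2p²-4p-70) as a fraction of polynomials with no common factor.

By polynomial division,
  -4p²-32p-60 = (-2)(2p²-4p-70) + (-40p-200)
  2p²-4p-70 = (-(1/20)p+7/20)(-40p-200) + (0)
Last nonzero remainder: -40p-200. Dividing through by -40 gives the monic gcd p+5.
Cancel p+5 from numerator and denominator to get the reduced form.

(-2p-6)/(p-7)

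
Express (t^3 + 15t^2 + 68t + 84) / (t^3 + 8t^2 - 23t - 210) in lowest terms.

(t + 2)/(t - 5)

Repeated division with remainder:
  t^3 + 15t^2 + 68t + 84 = (t^3 + 8t^2 - 23t - 210) + (7t^2 + 91t + 294)
  t^3 + 8t^2 - 23t - 210 = ((1/7)t - 5/7)(7t^2 + 91t + 294) + (0)
Last nonzero remainder: 7t^2 + 91t + 294. Dividing through by 7 gives the monic gcd t^2 + 13t + 42.
Cancel t^2 + 13t + 42 from numerator and denominator to get the reduced form.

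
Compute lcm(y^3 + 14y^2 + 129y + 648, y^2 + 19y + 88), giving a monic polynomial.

y^4 + 25y^3 + 283y^2 + 2067y + 7128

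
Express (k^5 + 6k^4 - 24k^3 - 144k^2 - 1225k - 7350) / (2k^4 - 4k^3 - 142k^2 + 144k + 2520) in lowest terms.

(k^3 + 7k^2 + 25k + 175)/(2k^2 - 2k - 60)

Apply the Euclidean algorithm:
  k^5 + 6k^4 - 24k^3 - 144k^2 - 1225k - 7350 = ((1/2)k + 4)(2k^4 - 4k^3 - 142k^2 + 144k + 2520) + (63k^3 + 352k^2 - 3061k - 17430)
  2k^4 - 4k^3 - 142k^2 + 144k + 2520 = ((2/63)k - 956/3969)(63k^3 + 352k^2 - 3061k - 17430) + ((158600/3969)k^2 - (158600/3969)k - 317200/189)
  63k^3 + 352k^2 - 3061k - 17430 = ((250047/158600)k + 329427/31720)((158600/3969)k^2 - (158600/3969)k - 317200/189) + (0)
Last nonzero remainder: (158600/3969)k^2 - (158600/3969)k - 317200/189. Dividing through by 158600/3969 gives the monic gcd k^2 - k - 42.
Cancel k^2 - k - 42 from numerator and denominator to get the reduced form.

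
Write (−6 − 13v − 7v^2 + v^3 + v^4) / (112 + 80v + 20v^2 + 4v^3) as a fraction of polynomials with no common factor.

By polynomial division,
  v^4 + v^3 − 7v^2 − 13v − 6 = ((1/4)v − 1)(4v^3 + 20v^2 + 80v + 112) + (−7v^2 + 39v + 106)
  4v^3 + 20v^2 + 80v + 112 = (−(4/7)v − 296/49)(−7v^2 + 39v + 106) + ((18432/49)v + 36864/49)
  −7v^2 + 39v + 106 = (−(343/18432)v + 2597/18432)((18432/49)v + 36864/49) + (0)
Last nonzero remainder: (18432/49)v + 36864/49. Dividing through by 18432/49 gives the monic gcd v + 2.
Cancel v + 2 from numerator and denominator to get the reduced form.

(−3 − 5v − v^2 + v^3)/(56 + 12v + 4v^2)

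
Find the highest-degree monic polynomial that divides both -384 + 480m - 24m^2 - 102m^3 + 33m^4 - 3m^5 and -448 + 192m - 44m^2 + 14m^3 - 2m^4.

16 - 8m + m^2

By polynomial division,
  -3m^5 + 33m^4 - 102m^3 - 24m^2 + 480m - 384 = ((3/2)m - 6)(-2m^4 + 14m^3 - 44m^2 + 192m - 448) + (48m^3 - 576m^2 + 2304m - 3072)
  -2m^4 + 14m^3 - 44m^2 + 192m - 448 = (-(1/24)m - 5/24)(48m^3 - 576m^2 + 2304m - 3072) + (-68m^2 + 544m - 1088)
  48m^3 - 576m^2 + 2304m - 3072 = (-(12/17)m + 48/17)(-68m^2 + 544m - 1088) + (0)
Last nonzero remainder: -68m^2 + 544m - 1088. Dividing through by -68 gives the monic gcd m^2 - 8m + 16.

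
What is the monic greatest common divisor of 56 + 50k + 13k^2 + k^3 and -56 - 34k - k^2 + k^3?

8 + 6k + k^2

Euclidean algorithm in ℚ[k]:
  k^3 + 13k^2 + 50k + 56 = (k^3 - k^2 - 34k - 56) + (14k^2 + 84k + 112)
  k^3 - k^2 - 34k - 56 = ((1/14)k - 1/2)(14k^2 + 84k + 112) + (0)
Last nonzero remainder: 14k^2 + 84k + 112. Dividing through by 14 gives the monic gcd k^2 + 6k + 8.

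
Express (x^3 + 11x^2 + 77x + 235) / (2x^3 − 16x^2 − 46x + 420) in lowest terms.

Euclidean algorithm in ℚ[x]:
  x^3 + 11x^2 + 77x + 235 = (1/2)(2x^3 − 16x^2 − 46x + 420) + (19x^2 + 100x + 25)
  2x^3 − 16x^2 − 46x + 420 = ((2/19)x − 504/361)(19x^2 + 100x + 25) + ((32844/361)x + 164220/361)
  19x^2 + 100x + 25 = ((6859/32844)x + 1805/32844)((32844/361)x + 164220/361) + (0)
Last nonzero remainder: (32844/361)x + 164220/361. Dividing through by 32844/361 gives the monic gcd x + 5.
Cancel x + 5 from numerator and denominator to get the reduced form.

(x^2 + 6x + 47)/(2x^2 − 26x + 84)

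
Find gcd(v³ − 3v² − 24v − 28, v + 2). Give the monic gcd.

By polynomial division,
  v³ − 3v² − 24v − 28 = (v² − 5v − 14)(v + 2) + (0)
The last nonzero remainder v + 2 is already monic.

v + 2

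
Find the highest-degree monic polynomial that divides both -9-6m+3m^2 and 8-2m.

1

By polynomial division,
  3m^2-6m-9 = (-(3/2)m-3)(-2m+8) + (15)
  -2m+8 = (-(2/15)m+8/15)(15) + (0)
The last nonzero remainder is the constant 15, so the polynomials are coprime and gcd = 1.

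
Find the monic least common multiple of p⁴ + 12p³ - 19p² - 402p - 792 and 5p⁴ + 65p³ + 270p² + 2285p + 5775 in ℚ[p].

Euclidean algorithm in ℚ[p]:
  p⁴ + 12p³ - 19p² - 402p - 792 = (1/5)(5p⁴ + 65p³ + 270p² + 2285p + 5775) + (-p³ - 73p² - 859p - 1947)
  5p⁴ + 65p³ + 270p² + 2285p + 5775 = (-5p + 300)(-p³ - 73p² - 859p - 1947) + (17875p² + 250250p + 589875)
  -p³ - 73p² - 859p - 1947 = (-(1/17875)p - 59/17875)(17875p² + 250250p + 589875) + (0)
Last nonzero remainder: 17875p² + 250250p + 589875. Dividing through by 17875 gives the monic gcd p² + 14p + 33.
Then lcm(f, g) = f·g / gcd(f, g); expanding and making the result monic gives the answer.

p⁶ + 11p⁵ + 4p⁴ + 37p³ - 1055p² - 13278p - 27720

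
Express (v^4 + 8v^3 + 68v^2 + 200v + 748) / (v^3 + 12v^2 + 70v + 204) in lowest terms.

Repeated division with remainder:
  v^4 + 8v^3 + 68v^2 + 200v + 748 = (v − 4)(v^3 + 12v^2 + 70v + 204) + (46v^2 + 276v + 1564)
  v^3 + 12v^2 + 70v + 204 = ((1/46)v + 3/23)(46v^2 + 276v + 1564) + (0)
Last nonzero remainder: 46v^2 + 276v + 1564. Dividing through by 46 gives the monic gcd v^2 + 6v + 34.
Cancel v^2 + 6v + 34 from numerator and denominator to get the reduced form.

(v^2 + 2v + 22)/(v + 6)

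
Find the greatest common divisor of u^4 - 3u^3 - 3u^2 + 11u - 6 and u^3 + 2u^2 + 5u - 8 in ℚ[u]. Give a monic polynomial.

Apply the Euclidean algorithm:
  u^4 - 3u^3 - 3u^2 + 11u - 6 = (u - 5)(u^3 + 2u^2 + 5u - 8) + (2u^2 + 44u - 46)
  u^3 + 2u^2 + 5u - 8 = ((1/2)u - 10)(2u^2 + 44u - 46) + (468u - 468)
  2u^2 + 44u - 46 = ((1/234)u + 23/234)(468u - 468) + (0)
Last nonzero remainder: 468u - 468. Dividing through by 468 gives the monic gcd u - 1.

u - 1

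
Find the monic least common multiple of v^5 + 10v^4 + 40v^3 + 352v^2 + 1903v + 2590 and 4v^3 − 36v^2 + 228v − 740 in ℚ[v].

v^6 + 5v^5 − 10v^4 + 152v^3 + 143v^2 − 6925v − 12950

Repeated division with remainder:
  v^5 + 10v^4 + 40v^3 + 352v^2 + 1903v + 2590 = ((1/4)v^2 + (19/4)v + 77/2)(4v^3 − 36v^2 + 228v − 740) + (840v^2 − 3360v + 31080)
  4v^3 − 36v^2 + 228v − 740 = ((1/210)v − 1/42)(840v^2 − 3360v + 31080) + (0)
Last nonzero remainder: 840v^2 − 3360v + 31080. Dividing through by 840 gives the monic gcd v^2 − 4v + 37.
Then lcm(f, g) = f·g / gcd(f, g); expanding and making the result monic gives the answer.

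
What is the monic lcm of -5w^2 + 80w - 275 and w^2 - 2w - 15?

w^3 - 13w^2 + 7w + 165

Apply the Euclidean algorithm:
  -5w^2 + 80w - 275 = (-5)(w^2 - 2w - 15) + (70w - 350)
  w^2 - 2w - 15 = ((1/70)w + 3/70)(70w - 350) + (0)
Last nonzero remainder: 70w - 350. Dividing through by 70 gives the monic gcd w - 5.
Then lcm(f, g) = f·g / gcd(f, g); expanding and making the result monic gives the answer.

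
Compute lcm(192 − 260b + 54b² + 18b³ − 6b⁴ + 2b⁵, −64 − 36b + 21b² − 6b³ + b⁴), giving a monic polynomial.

−384 + 232b + 378b² − 247b³ + 12b⁴ + 14b⁵ − 6b⁶ + b⁷

Apply the Euclidean algorithm:
  2b⁵ − 6b⁴ + 18b³ + 54b² − 260b + 192 = (2b + 6)(b⁴ − 6b³ + 21b² − 36b − 64) + (12b³ + 84b + 576)
  b⁴ − 6b³ + 21b² − 36b − 64 = ((1/12)b − 1/2)(12b³ + 84b + 576) + (14b² − 42b + 224)
  12b³ + 84b + 576 = ((6/7)b + 18/7)(14b² − 42b + 224) + (0)
Last nonzero remainder: 14b² − 42b + 224. Dividing through by 14 gives the monic gcd b² − 3b + 16.
Then lcm(f, g) = f·g / gcd(f, g); expanding and making the result monic gives the answer.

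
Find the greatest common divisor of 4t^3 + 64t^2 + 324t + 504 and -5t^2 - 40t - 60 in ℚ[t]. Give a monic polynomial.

Apply the Euclidean algorithm:
  4t^3 + 64t^2 + 324t + 504 = (-(4/5)t - 32/5)(-5t^2 - 40t - 60) + (20t + 120)
  -5t^2 - 40t - 60 = (-(1/4)t - 1/2)(20t + 120) + (0)
Last nonzero remainder: 20t + 120. Dividing through by 20 gives the monic gcd t + 6.

t + 6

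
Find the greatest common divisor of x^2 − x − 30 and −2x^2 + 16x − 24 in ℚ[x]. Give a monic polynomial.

x − 6

Euclidean algorithm in ℚ[x]:
  x^2 − x − 30 = (−1/2)(−2x^2 + 16x − 24) + (7x − 42)
  −2x^2 + 16x − 24 = (−(2/7)x + 4/7)(7x − 42) + (0)
Last nonzero remainder: 7x − 42. Dividing through by 7 gives the monic gcd x − 6.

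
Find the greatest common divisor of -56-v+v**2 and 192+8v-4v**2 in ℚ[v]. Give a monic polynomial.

Repeated division with remainder:
  v**2-v-56 = (-1/4)(-4v**2+8v+192) + (v-8)
  -4v**2+8v+192 = (-4v-24)(v-8) + (0)
The last nonzero remainder v-8 is already monic.

-8+v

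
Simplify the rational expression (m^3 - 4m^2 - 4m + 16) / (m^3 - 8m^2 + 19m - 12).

Repeated division with remainder:
  m^3 - 4m^2 - 4m + 16 = (m^3 - 8m^2 + 19m - 12) + (4m^2 - 23m + 28)
  m^3 - 8m^2 + 19m - 12 = ((1/4)m - 9/16)(4m^2 - 23m + 28) + (-(15/16)m + 15/4)
  4m^2 - 23m + 28 = (-(64/15)m + 112/15)(-(15/16)m + 15/4) + (0)
Last nonzero remainder: -(15/16)m + 15/4. Dividing through by -15/16 gives the monic gcd m - 4.
Cancel m - 4 from numerator and denominator to get the reduced form.

(m^2 - 4)/(m^2 - 4m + 3)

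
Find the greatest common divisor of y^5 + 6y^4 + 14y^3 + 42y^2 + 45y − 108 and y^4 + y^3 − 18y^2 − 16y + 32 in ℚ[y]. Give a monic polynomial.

y^2 + 3y − 4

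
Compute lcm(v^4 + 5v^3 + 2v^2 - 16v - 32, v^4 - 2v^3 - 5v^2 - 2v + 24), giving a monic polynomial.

By polynomial division,
  v^4 + 5v^3 + 2v^2 - 16v - 32 = (v^4 - 2v^3 - 5v^2 - 2v + 24) + (7v^3 + 7v^2 - 14v - 56)
  v^4 - 2v^3 - 5v^2 - 2v + 24 = ((1/7)v - 3/7)(7v^3 + 7v^2 - 14v - 56) + (0)
Last nonzero remainder: 7v^3 + 7v^2 - 14v - 56. Dividing through by 7 gives the monic gcd v^3 + v^2 - 2v - 8.
Then lcm(f, g) = f·g / gcd(f, g); expanding and making the result monic gives the answer.

v^5 + 2v^4 - 13v^3 - 22v^2 + 16v + 96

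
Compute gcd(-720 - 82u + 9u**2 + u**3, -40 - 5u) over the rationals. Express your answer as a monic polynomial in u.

Repeated division with remainder:
  u**3 + 9u**2 - 82u - 720 = (-(1/5)u**2 - (1/5)u + 18)(-5u - 40) + (0)
Last nonzero remainder: -5u - 40. Dividing through by -5 gives the monic gcd u + 8.

8 + u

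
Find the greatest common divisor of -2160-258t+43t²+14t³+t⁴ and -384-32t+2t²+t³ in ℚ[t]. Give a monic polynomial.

Apply the Euclidean algorithm:
  t⁴+14t³+43t²-258t-2160 = (t+12)(t³+2t²-32t-384) + (51t²+510t+2448)
  t³+2t²-32t-384 = ((1/51)t-8/51)(51t²+510t+2448) + (0)
Last nonzero remainder: 51t²+510t+2448. Dividing through by 51 gives the monic gcd t²+10t+48.

48+10t+t²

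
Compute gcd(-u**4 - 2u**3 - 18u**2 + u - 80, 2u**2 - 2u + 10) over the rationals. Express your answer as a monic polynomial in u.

Repeated division with remainder:
  -u**4 - 2u**3 - 18u**2 + u - 80 = (-(1/2)u**2 - (3/2)u - 8)(2u**2 - 2u + 10) + (0)
Last nonzero remainder: 2u**2 - 2u + 10. Dividing through by 2 gives the monic gcd u**2 - u + 5.

u**2 - u + 5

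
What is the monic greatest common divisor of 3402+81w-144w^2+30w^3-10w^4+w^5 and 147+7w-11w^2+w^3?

-21-4w+w^2

Apply the Euclidean algorithm:
  w^5-10w^4+30w^3-144w^2+81w+3402 = (w^2+w+34)(w^3-11w^2+7w+147) + (76w^2-304w-1596)
  w^3-11w^2+7w+147 = ((1/76)w-7/76)(76w^2-304w-1596) + (0)
Last nonzero remainder: 76w^2-304w-1596. Dividing through by 76 gives the monic gcd w^2-4w-21.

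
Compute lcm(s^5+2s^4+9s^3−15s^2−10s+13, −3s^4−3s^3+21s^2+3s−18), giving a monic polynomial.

s^7+3s^6+5s^5−18s^4−79s^3+93s^2+73s−78

Euclidean algorithm in ℚ[s]:
  s^5+2s^4+9s^3−15s^2−10s+13 = (−(1/3)s−1/3)(−3s^4−3s^3+21s^2+3s−18) + (15s^3−7s^2−15s+7)
  −3s^4−3s^3+21s^2+3s−18 = (−(1/5)s−22/75)(15s^3−7s^2−15s+7) + ((1196/75)s^2−1196/75)
  15s^3−7s^2−15s+7 = ((1125/1196)s−525/1196)((1196/75)s^2−1196/75) + (0)
Last nonzero remainder: (1196/75)s^2−1196/75. Dividing through by 1196/75 gives the monic gcd s^2−1.
Then lcm(f, g) = f·g / gcd(f, g); expanding and making the result monic gives the answer.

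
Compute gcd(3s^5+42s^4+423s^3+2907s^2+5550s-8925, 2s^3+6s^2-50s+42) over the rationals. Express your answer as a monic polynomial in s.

By polynomial division,
  3s^5+42s^4+423s^3+2907s^2+5550s-8925 = ((3/2)s^2+(33/2)s+399/2)(2s^3+6s^2-50s+42) + (2472s^2+14832s-17304)
  2s^3+6s^2-50s+42 = ((1/1236)s-1/412)(2472s^2+14832s-17304) + (0)
Last nonzero remainder: 2472s^2+14832s-17304. Dividing through by 2472 gives the monic gcd s^2+6s-7.

s^2+6s-7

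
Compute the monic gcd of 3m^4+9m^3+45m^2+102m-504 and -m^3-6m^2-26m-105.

m^2+m+21

Apply the Euclidean algorithm:
  3m^4+9m^3+45m^2+102m-504 = (-3m+9)(-m^3-6m^2-26m-105) + (21m^2+21m+441)
  -m^3-6m^2-26m-105 = (-(1/21)m-5/21)(21m^2+21m+441) + (0)
Last nonzero remainder: 21m^2+21m+441. Dividing through by 21 gives the monic gcd m^2+m+21.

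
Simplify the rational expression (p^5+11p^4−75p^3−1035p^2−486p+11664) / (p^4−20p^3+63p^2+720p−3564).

Apply the Euclidean algorithm:
  p^5+11p^4−75p^3−1035p^2−486p+11664 = (p+31)(p^4−20p^3+63p^2+720p−3564) + (482p^3−3708p^2−19242p+122148)
  p^4−20p^3+63p^2+720p−3564 = ((1/482)p−1483/58081)(482p^3−3708p^2−19242p+122148) + ((478800/58081)p^2−(1436400/58081)p−25855200/58081)
  482p^3−3708p^2−19242p+122148 = ((13997521/239400)p−21896537/79800)((478800/58081)p^2−(1436400/58081)p−25855200/58081) + (0)
Last nonzero remainder: (478800/58081)p^2−(1436400/58081)p−25855200/58081. Dividing through by 478800/58081 gives the monic gcd p^2−3p−54.
Cancel p^2−3p−54 from numerator and denominator to get the reduced form.

(p^3+14p^2+21p−216)/(p^2−17p+66)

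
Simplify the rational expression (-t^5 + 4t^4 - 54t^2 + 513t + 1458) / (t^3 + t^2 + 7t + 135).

(-t^3 + 27t + 54)/(t + 5)

Euclidean algorithm in ℚ[t]:
  -t^5 + 4t^4 - 54t^2 + 513t + 1458 = (-t^2 + 5t + 2)(t^3 + t^2 + 7t + 135) + (44t^2 - 176t + 1188)
  t^3 + t^2 + 7t + 135 = ((1/44)t + 5/44)(44t^2 - 176t + 1188) + (0)
Last nonzero remainder: 44t^2 - 176t + 1188. Dividing through by 44 gives the monic gcd t^2 - 4t + 27.
Cancel t^2 - 4t + 27 from numerator and denominator to get the reduced form.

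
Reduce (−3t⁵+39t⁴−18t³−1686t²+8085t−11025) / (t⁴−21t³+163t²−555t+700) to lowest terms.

Repeated division with remainder:
  −3t⁵+39t⁴−18t³−1686t²+8085t−11025 = (−3t−24)(t⁴−21t³+163t²−555t+700) + (−33t³+561t²−3135t+5775)
  t⁴−21t³+163t²−555t+700 = (−(1/33)t+4/33)(−33t³+561t²−3135t+5775) + (0)
Last nonzero remainder: −33t³+561t²−3135t+5775. Dividing through by −33 gives the monic gcd t³−17t²+95t−175.
Cancel t³−17t²+95t−175 from numerator and denominator to get the reduced form.

(−3t²−12t+63)/(t−4)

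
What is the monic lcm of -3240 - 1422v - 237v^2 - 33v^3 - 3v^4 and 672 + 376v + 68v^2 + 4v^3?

7560 + 4398v + 1027v^2 + 156v^3 + 18v^4 + v^5

Euclidean algorithm in ℚ[v]:
  -3v^4 - 33v^3 - 237v^2 - 1422v - 3240 = (-(3/4)v + 9/2)(4v^3 + 68v^2 + 376v + 672) + (-261v^2 - 2610v - 6264)
  4v^3 + 68v^2 + 376v + 672 = (-(4/261)v - 28/261)(-261v^2 - 2610v - 6264) + (0)
Last nonzero remainder: -261v^2 - 2610v - 6264. Dividing through by -261 gives the monic gcd v^2 + 10v + 24.
Then lcm(f, g) = f·g / gcd(f, g); expanding and making the result monic gives the answer.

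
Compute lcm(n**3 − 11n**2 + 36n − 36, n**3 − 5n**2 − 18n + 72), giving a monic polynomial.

n**4 − 7n**3 − 8n**2 + 108n − 144

By polynomial division,
  n**3 − 11n**2 + 36n − 36 = (n**3 − 5n**2 − 18n + 72) + (−6n**2 + 54n − 108)
  n**3 − 5n**2 − 18n + 72 = (−(1/6)n − 2/3)(−6n**2 + 54n − 108) + (0)
Last nonzero remainder: −6n**2 + 54n − 108. Dividing through by −6 gives the monic gcd n**2 − 9n + 18.
Then lcm(f, g) = f·g / gcd(f, g); expanding and making the result monic gives the answer.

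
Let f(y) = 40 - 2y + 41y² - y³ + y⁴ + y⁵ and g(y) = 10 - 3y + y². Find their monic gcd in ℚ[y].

Repeated division with remainder:
  y⁵ + y⁴ - y³ + 41y² - 2y + 40 = (y³ + 4y² + y + 4)(y² - 3y + 10) + (0)
The last nonzero remainder y² - 3y + 10 is already monic.

10 - 3y + y²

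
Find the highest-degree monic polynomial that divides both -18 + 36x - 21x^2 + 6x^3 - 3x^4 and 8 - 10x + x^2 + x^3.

By polynomial division,
  -3x^4 + 6x^3 - 21x^2 + 36x - 18 = (-3x + 9)(x^3 + x^2 - 10x + 8) + (-60x^2 + 150x - 90)
  x^3 + x^2 - 10x + 8 = (-(1/60)x - 7/120)(-60x^2 + 150x - 90) + (-(11/4)x + 11/4)
  -60x^2 + 150x - 90 = ((240/11)x - 360/11)(-(11/4)x + 11/4) + (0)
Last nonzero remainder: -(11/4)x + 11/4. Dividing through by -11/4 gives the monic gcd x - 1.

-1 + x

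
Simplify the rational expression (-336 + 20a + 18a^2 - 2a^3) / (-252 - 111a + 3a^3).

(12 - 2a)/(9 + 3a)

By polynomial division,
  -2a^3 + 18a^2 + 20a - 336 = (-2/3)(3a^3 - 111a - 252) + (18a^2 - 54a - 504)
  3a^3 - 111a - 252 = ((1/6)a + 1/2)(18a^2 - 54a - 504) + (0)
Last nonzero remainder: 18a^2 - 54a - 504. Dividing through by 18 gives the monic gcd a^2 - 3a - 28.
Cancel a^2 - 3a - 28 from numerator and denominator to get the reduced form.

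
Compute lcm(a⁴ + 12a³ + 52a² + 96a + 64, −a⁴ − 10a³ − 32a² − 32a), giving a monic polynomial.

a⁵ + 12a⁴ + 52a³ + 96a² + 64a

Repeated division with remainder:
  a⁴ + 12a³ + 52a² + 96a + 64 = (−1)(−a⁴ − 10a³ − 32a² − 32a) + (2a³ + 20a² + 64a + 64)
  −a⁴ − 10a³ − 32a² − 32a = (−(1/2)a)(2a³ + 20a² + 64a + 64) + (0)
Last nonzero remainder: 2a³ + 20a² + 64a + 64. Dividing through by 2 gives the monic gcd a³ + 10a² + 32a + 32.
Then lcm(f, g) = f·g / gcd(f, g); expanding and making the result monic gives the answer.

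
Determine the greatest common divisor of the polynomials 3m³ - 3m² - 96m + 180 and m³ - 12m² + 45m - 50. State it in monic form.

By polynomial division,
  3m³ - 3m² - 96m + 180 = (3)(m³ - 12m² + 45m - 50) + (33m² - 231m + 330)
  m³ - 12m² + 45m - 50 = ((1/33)m - 5/33)(33m² - 231m + 330) + (0)
Last nonzero remainder: 33m² - 231m + 330. Dividing through by 33 gives the monic gcd m² - 7m + 10.

m² - 7m + 10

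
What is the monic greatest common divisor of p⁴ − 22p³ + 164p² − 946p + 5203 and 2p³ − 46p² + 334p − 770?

Euclidean algorithm in ℚ[p]:
  p⁴ − 22p³ + 164p² − 946p + 5203 = ((1/2)p + 1/2)(2p³ − 46p² + 334p − 770) + (20p² − 728p + 5588)
  2p³ − 46p² + 334p − 770 = ((1/10)p + 67/50)(20p² − 728p + 5588) + ((18768/25)p − 206448/25)
  20p² − 728p + 5588 = ((125/4692)p − 3175/4692)((18768/25)p − 206448/25) + (0)
Last nonzero remainder: (18768/25)p − 206448/25. Dividing through by 18768/25 gives the monic gcd p − 11.

p − 11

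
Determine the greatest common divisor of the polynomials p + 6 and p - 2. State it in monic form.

1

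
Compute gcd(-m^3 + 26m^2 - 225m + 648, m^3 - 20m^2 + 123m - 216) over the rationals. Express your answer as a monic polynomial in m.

Repeated division with remainder:
  -m^3 + 26m^2 - 225m + 648 = (-1)(m^3 - 20m^2 + 123m - 216) + (6m^2 - 102m + 432)
  m^3 - 20m^2 + 123m - 216 = ((1/6)m - 1/2)(6m^2 - 102m + 432) + (0)
Last nonzero remainder: 6m^2 - 102m + 432. Dividing through by 6 gives the monic gcd m^2 - 17m + 72.

m^2 - 17m + 72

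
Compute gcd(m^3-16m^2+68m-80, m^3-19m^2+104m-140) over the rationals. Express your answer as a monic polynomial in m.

m^2-12m+20

Apply the Euclidean algorithm:
  m^3-16m^2+68m-80 = (m^3-19m^2+104m-140) + (3m^2-36m+60)
  m^3-19m^2+104m-140 = ((1/3)m-7/3)(3m^2-36m+60) + (0)
Last nonzero remainder: 3m^2-36m+60. Dividing through by 3 gives the monic gcd m^2-12m+20.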